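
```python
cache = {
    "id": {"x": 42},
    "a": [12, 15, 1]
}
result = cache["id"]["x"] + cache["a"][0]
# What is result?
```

Trace:
`cache = { ...` → cache = {'id': {'x': 42}, 'a': [12, 15, 1]}
`result = cache["id"]["x"] + cache["a"][0]` → result = 54
So result = 54

Answer: 54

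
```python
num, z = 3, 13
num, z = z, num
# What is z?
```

Trace:
`num, z = 3, 13` → num = 3; z = 13
`num, z = z, num` → num = 13; z = 3
So z = 3

Answer: 3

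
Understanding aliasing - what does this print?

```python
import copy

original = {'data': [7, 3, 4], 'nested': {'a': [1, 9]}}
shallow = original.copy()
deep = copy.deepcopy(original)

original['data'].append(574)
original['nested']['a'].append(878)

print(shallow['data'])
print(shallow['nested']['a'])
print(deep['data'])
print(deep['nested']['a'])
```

Key concept: comparing shallow vs deep copy.
Step by step:
`original = {'data': [7, 3, 4], 'nested': {'a': [1, 9]}}` → original = {'data': [7, 3, 4], 'nested': {'a': [1, 9]}}
`shallow = original.copy()` → shallow = {'data': [7, 3, 4], 'nested': {'a': [1, 9]}}
`deep = copy.deepcopy(original)` → deep = {'data': [7, 3, 4], 'nested': {'a': [1, 9]}}
`original['data'].append(574)` → original = {'data': [7, 3, 4, 574], 'nested': {'a': [1, 9]}}; shallow = {'data': [7, 3, 4, 574], 'nested': {'a': [1, 9]}}
`original['nested']['a'].append(878)` → original = {'data': [7, 3, 4, 574], 'nested': {'a': [1, 9, 878]}}; shallow = {'data': [7, 3, 4, 574], 'nested': {'a': [1, 9, 878]}}
`print(shallow['data'])` → prints [7, 3, 4, 574]
`print(shallow['nested']['a'])` → prints [1, 9, 878]
`print(deep['data'])` → prints [7, 3, 4]
`print(deep['nested']['a'])` → prints [1, 9]

Answer:
[7, 3, 4, 574]
[1, 9, 878]
[7, 3, 4]
[1, 9]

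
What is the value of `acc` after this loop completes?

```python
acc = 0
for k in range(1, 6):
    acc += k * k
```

Sum of squares 1² to 5² = 55
`acc` takes the values: 0 → 1 → 5 → 14 → 30 → 55

Answer: 55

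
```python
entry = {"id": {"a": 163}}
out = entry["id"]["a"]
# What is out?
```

Trace:
`entry = {"id": {"a": 163}}` → entry = {'id': {'a': 163}}
`out = entry["id"]["a"]` → out = 163
So out = 163

Answer: 163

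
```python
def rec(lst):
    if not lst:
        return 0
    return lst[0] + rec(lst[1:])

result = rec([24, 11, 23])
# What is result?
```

24 + 11 + 23 + 0 = 58

Answer: 58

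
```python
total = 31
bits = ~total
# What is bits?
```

Trace:
`total = 31` → total = 31
`bits = ~total` → bits = -32
So bits = -32

Answer: -32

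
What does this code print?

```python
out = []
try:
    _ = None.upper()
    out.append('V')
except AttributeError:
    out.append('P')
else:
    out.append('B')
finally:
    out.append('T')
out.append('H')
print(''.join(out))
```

Execution trace: 'P' (except AttributeError) → 'T' (finally) → 'H' (after the try/except). Output: PTH

Answer: PTH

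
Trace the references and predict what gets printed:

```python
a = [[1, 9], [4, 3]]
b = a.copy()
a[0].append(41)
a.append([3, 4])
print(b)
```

Key concept: shallow copy with nested lists.
Step by step:
`a = [[1, 9], [4, 3]]` → a = [[1, 9], [4, 3]]
`b = a.copy()` → b = [[1, 9], [4, 3]]
`a[0].append(41)` → a = [[1, 9, 41], [4, 3]]; b = [[1, 9, 41], [4, 3]]
`a.append([3, 4])` → a = [[1, 9, 41], [4, 3], [3, 4]]
`print(b)` → prints [[1, 9, 41], [4, 3]]

Answer: [[1, 9, 41], [4, 3]]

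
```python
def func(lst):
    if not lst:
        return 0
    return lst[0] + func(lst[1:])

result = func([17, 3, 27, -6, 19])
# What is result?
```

17 + 3 + 27 + (-6) + 19 + 0 = 60

Answer: 60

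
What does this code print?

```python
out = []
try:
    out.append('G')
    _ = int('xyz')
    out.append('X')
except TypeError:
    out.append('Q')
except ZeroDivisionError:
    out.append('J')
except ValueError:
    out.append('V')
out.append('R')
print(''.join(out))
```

Execution trace: 'G' (try body) → 'V' (except ValueError) → 'R' (after the try/except). Output: GVR

Answer: GVR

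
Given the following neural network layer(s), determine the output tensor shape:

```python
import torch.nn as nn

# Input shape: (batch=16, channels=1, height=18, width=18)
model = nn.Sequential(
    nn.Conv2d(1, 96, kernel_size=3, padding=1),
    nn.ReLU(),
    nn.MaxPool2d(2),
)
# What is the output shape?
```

Input: (16, 1, 18, 18) -> after Conv2d: (16, 96, 18, 18) -> after ReLU: (16, 96, 18, 18) -> Output: (16, 96, 9, 9)

Answer: (16, 96, 9, 9)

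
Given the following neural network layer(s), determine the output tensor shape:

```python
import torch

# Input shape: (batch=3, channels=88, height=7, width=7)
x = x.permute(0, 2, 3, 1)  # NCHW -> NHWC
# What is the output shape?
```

Input: (3, 88, 7, 7) -> Output: (3, 7, 7, 88)

Answer: (3, 7, 7, 88)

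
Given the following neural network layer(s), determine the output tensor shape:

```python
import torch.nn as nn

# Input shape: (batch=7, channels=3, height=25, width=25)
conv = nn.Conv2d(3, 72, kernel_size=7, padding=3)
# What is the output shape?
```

Input: (7, 3, 25, 25) -> Output: (7, 72, 25, 25)

Answer: (7, 72, 25, 25)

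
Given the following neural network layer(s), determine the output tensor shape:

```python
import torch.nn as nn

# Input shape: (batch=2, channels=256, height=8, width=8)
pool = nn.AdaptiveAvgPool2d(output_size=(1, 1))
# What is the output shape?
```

Input: (2, 256, 8, 8) -> Output: (2, 256, 1, 1)

Answer: (2, 256, 1, 1)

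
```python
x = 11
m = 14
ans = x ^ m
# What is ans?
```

Trace:
`x = 11` → x = 11
`m = 14` → m = 14
`ans = x ^ m` → ans = 5
So ans = 5

Answer: 5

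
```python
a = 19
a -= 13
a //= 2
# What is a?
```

Trace:
`a = 19` → a = 19
`a -= 13` → a = 6
`a //= 2` → a = 3
So a = 3

Answer: 3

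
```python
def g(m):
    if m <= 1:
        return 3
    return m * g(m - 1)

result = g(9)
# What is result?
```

g(9) = 9 * 8 * 7 * 6 * 5 * 4 * 3 * 2 * 3 = 1088640

Answer: 1088640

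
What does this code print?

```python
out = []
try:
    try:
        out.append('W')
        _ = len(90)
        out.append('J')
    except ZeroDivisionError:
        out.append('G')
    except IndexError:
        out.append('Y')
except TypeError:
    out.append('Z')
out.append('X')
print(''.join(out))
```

Execution trace: 'W' (try body) → 'Z' (outer except TypeError) → 'X' (after the try/except). Output: WZX

Answer: WZX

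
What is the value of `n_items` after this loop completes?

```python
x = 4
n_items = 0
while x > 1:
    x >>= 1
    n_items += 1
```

Count right shifts until 1
`n_items` takes the values: 0 → 1 → 2

Answer: 2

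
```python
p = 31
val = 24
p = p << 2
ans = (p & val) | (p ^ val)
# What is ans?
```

Trace:
`p = 31` → p = 31
`val = 24` → val = 24
`p = p << 2` → p = 124
`ans = (p & val) | (p ^ val)` → ans = 124
So ans = 124

Answer: 124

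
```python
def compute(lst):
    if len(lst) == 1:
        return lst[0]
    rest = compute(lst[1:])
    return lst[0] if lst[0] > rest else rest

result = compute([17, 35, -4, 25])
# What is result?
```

Recursive max over [17, 35, -4, 25] = 35

Answer: 35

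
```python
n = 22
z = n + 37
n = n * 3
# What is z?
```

Trace:
`n = 22` → n = 22
`z = n + 37` → z = 59
`n = n * 3` → n = 66
So z = 59

Answer: 59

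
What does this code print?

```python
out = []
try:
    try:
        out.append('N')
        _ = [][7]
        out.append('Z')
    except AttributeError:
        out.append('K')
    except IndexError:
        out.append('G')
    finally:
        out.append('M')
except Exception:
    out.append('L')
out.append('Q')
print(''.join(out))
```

Execution trace: 'N' (inner try body) → 'G' (inner except IndexError) → 'M' (inner finally) → 'Q' (after the try/except). Output: NGMQ

Answer: NGMQ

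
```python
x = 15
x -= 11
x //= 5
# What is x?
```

Trace:
`x = 15` → x = 15
`x -= 11` → x = 4
`x //= 5` → x = 0
So x = 0

Answer: 0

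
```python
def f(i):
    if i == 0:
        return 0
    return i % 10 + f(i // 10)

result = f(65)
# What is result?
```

Sum of digits of 65: 5 + 6 = 11

Answer: 11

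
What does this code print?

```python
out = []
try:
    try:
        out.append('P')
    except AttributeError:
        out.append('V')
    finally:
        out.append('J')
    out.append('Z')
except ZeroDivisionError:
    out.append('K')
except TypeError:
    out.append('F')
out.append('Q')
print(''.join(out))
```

Execution trace: 'P' (inner try body, no exception) → 'J' (inner finally) → 'Z' (try body, no exception) → 'Q' (after the try/except). Output: PJZQ

Answer: PJZQ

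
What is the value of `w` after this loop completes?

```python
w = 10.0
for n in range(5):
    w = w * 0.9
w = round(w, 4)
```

Exponential decay: 10.0 * 0.9^5
`w` takes the values: 10.0 → 9.0 → 8.1 → 7.29 → 6.561 → 5.9049

Answer: 5.9049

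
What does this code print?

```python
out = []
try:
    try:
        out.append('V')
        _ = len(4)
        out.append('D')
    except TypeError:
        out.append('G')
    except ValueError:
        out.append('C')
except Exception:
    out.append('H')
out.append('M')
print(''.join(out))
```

Execution trace: 'V' (inner try body) → 'G' (inner except TypeError) → 'M' (after the try/except). Output: VGM

Answer: VGM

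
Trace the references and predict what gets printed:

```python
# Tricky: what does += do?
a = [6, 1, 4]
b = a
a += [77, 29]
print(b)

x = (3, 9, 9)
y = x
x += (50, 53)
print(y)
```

Key concept: += behavior differs for mutable vs immutable.
Step by step:
`a = [6, 1, 4]` → a = [6, 1, 4]
`b = a` → b = [6, 1, 4] (same object as a)
`a += [77, 29]` → a = [6, 1, 4, 77, 29] (same object as b); b = [6, 1, 4, 77, 29] (same object as a)
`print(b)` → prints [6, 1, 4, 77, 29]
`x = (3, 9, 9)` → x = (3, 9, 9)
`y = x` → y = (3, 9, 9)
`x += (50, 53)` → x = (3, 9, 9, 50, 53)
`print(y)` → prints (3, 9, 9)

Answer:
[6, 1, 4, 77, 29]
(3, 9, 9)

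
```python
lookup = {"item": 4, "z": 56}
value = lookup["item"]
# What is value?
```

Trace:
`lookup = {"item": 4, "z": 56}` → lookup = {'item': 4, 'z': 56}
`value = lookup["item"]` → value = 4
So value = 4

Answer: 4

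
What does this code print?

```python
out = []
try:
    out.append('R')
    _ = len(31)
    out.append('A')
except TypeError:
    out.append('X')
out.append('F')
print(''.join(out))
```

Execution trace: 'R' (try body) → 'X' (except TypeError) → 'F' (after the try/except). Output: RXF

Answer: RXF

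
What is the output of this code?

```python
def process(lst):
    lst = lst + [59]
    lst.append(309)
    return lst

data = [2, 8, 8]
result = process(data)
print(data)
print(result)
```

Key concept: rebinding parameter vs mutation.
Step by step:
`data = [2, 8, 8]` → data = [2, 8, 8]
`result = process(data)` → result = [2, 8, 8, 59, 309]
`print(data)` → prints [2, 8, 8]
`print(result)` → prints [2, 8, 8, 59, 309]

Answer:
[2, 8, 8]
[2, 8, 8, 59, 309]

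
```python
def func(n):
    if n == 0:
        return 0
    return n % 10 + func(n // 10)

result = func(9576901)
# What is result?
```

Sum of digits of 9576901: 1 + 0 + 9 + 6 + 7 + 5 + 9 = 37

Answer: 37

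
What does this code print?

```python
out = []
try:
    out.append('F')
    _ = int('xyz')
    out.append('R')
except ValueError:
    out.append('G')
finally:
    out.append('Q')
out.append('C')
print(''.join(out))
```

Execution trace: 'F' (try body) → 'G' (except ValueError) → 'Q' (finally) → 'C' (after the try/except). Output: FGQC

Answer: FGQC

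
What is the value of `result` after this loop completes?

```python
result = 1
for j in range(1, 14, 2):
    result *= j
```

Product of 1, 3, 5, ... up to 13
`result` takes the values: 1 → 3 → 15 → 105 → 945 → 10395 → 135135

Answer: 135135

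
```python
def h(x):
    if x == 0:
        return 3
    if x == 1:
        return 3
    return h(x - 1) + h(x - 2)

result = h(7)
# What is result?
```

Build up from base cases: h(0)=3, h(1)=3, h(2)=6, h(3)=9, h(4)=15, h(5)=24, h(6)=39, ..., h(7)=63

Answer: 63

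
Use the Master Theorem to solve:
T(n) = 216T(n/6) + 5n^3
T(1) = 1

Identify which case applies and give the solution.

a=216, b=6, f(n)=5n^3. log_6(216) = 3. Since c=3 = 3, Case 2 applies: T(n) = Θ(n^log_b(a) · log n) = O(n^3 log n).

Answer: O(n^3 log n) - Case 2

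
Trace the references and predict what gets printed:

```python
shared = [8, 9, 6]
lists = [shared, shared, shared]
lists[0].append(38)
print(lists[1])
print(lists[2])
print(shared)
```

Key concept: list of same reference.
Step by step:
`shared = [8, 9, 6]` → shared = [8, 9, 6]
`lists = [shared, shared, shared]` → lists = [[8, 9, 6], [8, 9, 6], [8, 9, 6]]
`lists[0].append(38)` → shared = [8, 9, 6, 38]; lists = [[8, 9, 6, 38], [8, 9, 6, 38], [8, 9, 6, 38]]
`print(lists[1])` → prints [8, 9, 6, 38]
`print(lists[2])` → prints [8, 9, 6, 38]
`print(shared)` → prints [8, 9, 6, 38]

Answer:
[8, 9, 6, 38]
[8, 9, 6, 38]
[8, 9, 6, 38]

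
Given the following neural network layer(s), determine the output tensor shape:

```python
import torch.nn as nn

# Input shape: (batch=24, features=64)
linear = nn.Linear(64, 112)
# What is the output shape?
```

Input: (24, 64) -> Output: (24, 112)

Answer: (24, 112)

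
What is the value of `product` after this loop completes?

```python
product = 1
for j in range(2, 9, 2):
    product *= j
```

Product of even numbers 2 to 8
`product` takes the values: 1 → 2 → 8 → 48 → 384

Answer: 384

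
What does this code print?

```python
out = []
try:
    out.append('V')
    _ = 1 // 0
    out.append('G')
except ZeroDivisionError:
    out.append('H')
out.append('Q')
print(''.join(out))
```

Execution trace: 'V' (try body) → 'H' (except ZeroDivisionError) → 'Q' (after the try/except). Output: VHQ

Answer: VHQ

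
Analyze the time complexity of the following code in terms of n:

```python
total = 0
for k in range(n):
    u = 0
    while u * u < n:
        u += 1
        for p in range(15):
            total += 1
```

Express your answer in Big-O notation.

Each loop level contributes: n × √n × 1. Multiplying the contributions gives O(n√n).

Answer: O(n√n)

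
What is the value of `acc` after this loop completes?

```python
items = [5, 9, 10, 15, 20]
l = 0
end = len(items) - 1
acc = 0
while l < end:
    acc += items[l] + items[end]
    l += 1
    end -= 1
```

Sum of pairs from ends
`acc` takes the values: 0 → 25 → 49

Answer: 49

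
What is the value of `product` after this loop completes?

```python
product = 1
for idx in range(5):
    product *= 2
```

2^5 = 32
`product` takes the values: 1 → 2 → 4 → 8 → 16 → 32

Answer: 32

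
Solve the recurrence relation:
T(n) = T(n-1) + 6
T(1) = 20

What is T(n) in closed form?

Unrolling: T(n) = T(1) + 6·(n-1) = 20 + 6(n-1) = 6n + 14.

Answer: T(n) = 6n + 14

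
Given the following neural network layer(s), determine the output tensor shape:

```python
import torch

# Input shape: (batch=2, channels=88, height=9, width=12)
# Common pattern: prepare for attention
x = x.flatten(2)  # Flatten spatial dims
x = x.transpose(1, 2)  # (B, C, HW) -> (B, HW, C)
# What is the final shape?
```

Input: (2, 88, 9, 12) -> after flatten(2): (2, 88, 108) -> Output: (2, 108, 88)

Answer: (2, 108, 88)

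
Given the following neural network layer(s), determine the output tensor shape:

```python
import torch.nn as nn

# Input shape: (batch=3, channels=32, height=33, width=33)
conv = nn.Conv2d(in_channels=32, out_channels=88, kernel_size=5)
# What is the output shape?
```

Input: (3, 32, 33, 33) -> Output: (3, 88, 29, 29)

Answer: (3, 88, 29, 29)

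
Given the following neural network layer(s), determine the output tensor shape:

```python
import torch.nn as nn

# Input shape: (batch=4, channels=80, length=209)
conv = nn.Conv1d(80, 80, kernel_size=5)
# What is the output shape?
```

Input: (4, 80, 209) -> Output: (4, 80, 205)

Answer: (4, 80, 205)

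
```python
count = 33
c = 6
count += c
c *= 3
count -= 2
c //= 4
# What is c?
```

Trace:
`count = 33` → count = 33
`c = 6` → c = 6
`count += c` → count = 39
`c *= 3` → c = 18
`count -= 2` → count = 37
`c //= 4` → c = 4
So c = 4

Answer: 4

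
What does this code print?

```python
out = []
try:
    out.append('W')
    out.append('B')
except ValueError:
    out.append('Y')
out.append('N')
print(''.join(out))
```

Execution trace: 'W' (try body) → 'B' (try body, no exception) → 'N' (after the try/except). Output: WBN

Answer: WBN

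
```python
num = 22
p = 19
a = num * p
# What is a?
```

Trace:
`num = 22` → num = 22
`p = 19` → p = 19
`a = num * p` → a = 418
So a = 418

Answer: 418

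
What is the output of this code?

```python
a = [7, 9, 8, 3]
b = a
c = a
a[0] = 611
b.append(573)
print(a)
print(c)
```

Key concept: multiple aliases.
Step by step:
`a = [7, 9, 8, 3]` → a = [7, 9, 8, 3]
`b = a` → b = [7, 9, 8, 3] (same object as a)
`c = a` → c = [7, 9, 8, 3] (same object as a, b)
`a[0] = 611` → a = [611, 9, 8, 3] (same object as b, c); b = [611, 9, 8, 3] (same object as a, c); c = [611, 9, 8, 3] (same object as a, b)
`b.append(573)` → a = [611, 9, 8, 3, 573] (same object as b, c); b = [611, 9, 8, 3, 573] (same object as a, c); c = [611, 9, 8, 3, 573] (same object as a, b)
`print(a)` → prints [611, 9, 8, 3, 573]
`print(c)` → prints [611, 9, 8, 3, 573]

Answer:
[611, 9, 8, 3, 573]
[611, 9, 8, 3, 573]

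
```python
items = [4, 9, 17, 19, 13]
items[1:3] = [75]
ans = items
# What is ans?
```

Trace:
`items = [4, 9, 17, 19, 13]` → items = [4, 9, 17, 19, 13]
`items[1:3] = [75]` → items = [4, 75, 19, 13]
`ans = items` → ans = [4, 75, 19, 13]
So ans = [4, 75, 19, 13]

Answer: [4, 75, 19, 13]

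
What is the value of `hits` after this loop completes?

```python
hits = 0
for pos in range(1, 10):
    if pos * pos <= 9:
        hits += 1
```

Count numbers where pos² ≤ 9
`hits` takes the values: 0 → 1 → 2 → 3

Answer: 3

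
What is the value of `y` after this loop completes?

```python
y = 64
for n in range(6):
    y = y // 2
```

Halve 6 times: 64 // 2^6 = 1
`y` takes the values: 64 → 32 → 16 → 8 → 4 → 2 → 1

Answer: 1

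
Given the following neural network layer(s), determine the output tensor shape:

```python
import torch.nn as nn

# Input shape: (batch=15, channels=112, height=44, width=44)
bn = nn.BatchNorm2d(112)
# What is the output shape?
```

Input: (15, 112, 44, 44) -> Output: (15, 112, 44, 44)

Answer: (15, 112, 44, 44)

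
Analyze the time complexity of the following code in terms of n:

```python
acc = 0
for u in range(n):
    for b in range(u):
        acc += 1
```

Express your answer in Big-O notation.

Each loop level contributes: n × n. Multiplying the contributions gives O(n^2).

Answer: O(n^2)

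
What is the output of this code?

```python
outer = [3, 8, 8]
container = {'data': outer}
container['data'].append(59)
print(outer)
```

Key concept: dict holds reference to list.
Step by step:
`outer = [3, 8, 8]` → outer = [3, 8, 8]
`container = {'data': outer}` → container = {'data': [3, 8, 8]}
`container['data'].append(59)` → outer = [3, 8, 8, 59]; container = {'data': [3, 8, 8, 59]}
`print(outer)` → prints [3, 8, 8, 59]

Answer: [3, 8, 8, 59]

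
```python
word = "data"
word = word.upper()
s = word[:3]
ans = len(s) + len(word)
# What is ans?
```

Trace:
`word = "data"` → word = 'data'
`word = word.upper()` → word = 'DATA'
`s = word[:3]` → s = 'DAT'
`ans = len(s) + len(word)` → ans = 7
So ans = 7

Answer: 7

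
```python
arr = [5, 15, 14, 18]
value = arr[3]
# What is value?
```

Trace:
`arr = [5, 15, 14, 18]` → arr = [5, 15, 14, 18]
`value = arr[3]` → value = 18
So value = 18

Answer: 18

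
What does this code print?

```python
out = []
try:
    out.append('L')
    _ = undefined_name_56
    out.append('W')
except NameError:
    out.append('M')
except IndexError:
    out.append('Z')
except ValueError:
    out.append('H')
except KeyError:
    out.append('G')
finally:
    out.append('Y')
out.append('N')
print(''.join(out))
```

Execution trace: 'L' (try body) → 'M' (except NameError) → 'Y' (finally) → 'N' (after the try/except). Output: LMYN

Answer: LMYN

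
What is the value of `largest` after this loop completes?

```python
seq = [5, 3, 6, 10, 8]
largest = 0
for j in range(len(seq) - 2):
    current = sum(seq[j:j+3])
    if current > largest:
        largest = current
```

Max sum of 3-element window in [5, 3, 6, 10, 8]
`largest` takes the values: 0 → 14 → 19 → 24

Answer: 24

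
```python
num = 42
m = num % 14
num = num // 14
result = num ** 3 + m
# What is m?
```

Trace:
`num = 42` → num = 42
`m = num % 14` → m = 0
`num = num // 14` → num = 3
`result = num ** 3 + m` → result = 27
So m = 0

Answer: 0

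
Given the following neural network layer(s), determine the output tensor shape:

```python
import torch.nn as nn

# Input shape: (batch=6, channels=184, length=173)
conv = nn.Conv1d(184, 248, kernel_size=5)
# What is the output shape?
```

Input: (6, 184, 173) -> Output: (6, 248, 169)

Answer: (6, 248, 169)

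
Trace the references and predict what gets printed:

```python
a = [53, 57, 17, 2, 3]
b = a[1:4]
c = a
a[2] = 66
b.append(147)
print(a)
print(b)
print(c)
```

Key concept: slice vs alias.
Step by step:
`a = [53, 57, 17, 2, 3]` → a = [53, 57, 17, 2, 3]
`b = a[1:4]` → b = [57, 17, 2]
`c = a` → c = [53, 57, 17, 2, 3] (same object as a)
`a[2] = 66` → a = [53, 57, 66, 2, 3] (same object as c); c = [53, 57, 66, 2, 3] (same object as a)
`b.append(147)` → b = [57, 17, 2, 147]
`print(a)` → prints [53, 57, 66, 2, 3]
`print(b)` → prints [57, 17, 2, 147]
`print(c)` → prints [53, 57, 66, 2, 3]

Answer:
[53, 57, 66, 2, 3]
[57, 17, 2, 147]
[53, 57, 66, 2, 3]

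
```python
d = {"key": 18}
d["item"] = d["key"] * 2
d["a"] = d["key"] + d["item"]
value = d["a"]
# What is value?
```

Trace:
`d = {"key": 18}` → d = {'key': 18}
`d["item"] = d["key"] * 2` → d = {'key': 18, 'item': 36}
`d["a"] = d["key"] + d["item"]` → d = {'key': 18, 'item': 36, 'a': 54}
`value = d["a"]` → value = 54
So value = 54

Answer: 54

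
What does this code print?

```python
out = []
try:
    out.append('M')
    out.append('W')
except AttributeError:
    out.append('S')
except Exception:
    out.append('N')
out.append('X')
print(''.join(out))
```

Execution trace: 'M' (try body) → 'W' (try body, no exception) → 'X' (after the try/except). Output: MWX

Answer: MWX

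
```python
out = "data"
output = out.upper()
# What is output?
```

Trace:
`out = "data"` → out = 'data'
`output = out.upper()` → output = 'DATA'
So output = 'DATA'

Answer: 'DATA'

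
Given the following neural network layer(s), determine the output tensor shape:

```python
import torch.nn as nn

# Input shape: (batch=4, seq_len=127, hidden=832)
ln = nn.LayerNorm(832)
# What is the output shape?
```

Input: (4, 127, 832) -> Output: (4, 127, 832)

Answer: (4, 127, 832)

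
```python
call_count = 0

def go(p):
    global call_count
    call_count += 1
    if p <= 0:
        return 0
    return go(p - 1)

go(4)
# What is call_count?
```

Linear recursion stepping by 1: 5 calls from p=4 down to ≤0.

Answer: 5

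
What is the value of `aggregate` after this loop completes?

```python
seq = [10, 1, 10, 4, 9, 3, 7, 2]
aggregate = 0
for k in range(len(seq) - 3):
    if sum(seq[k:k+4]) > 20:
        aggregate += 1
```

Count windows with sum > 20
`aggregate` takes the values: 0 → 1 → 2 → 3 → 4 → 5

Answer: 5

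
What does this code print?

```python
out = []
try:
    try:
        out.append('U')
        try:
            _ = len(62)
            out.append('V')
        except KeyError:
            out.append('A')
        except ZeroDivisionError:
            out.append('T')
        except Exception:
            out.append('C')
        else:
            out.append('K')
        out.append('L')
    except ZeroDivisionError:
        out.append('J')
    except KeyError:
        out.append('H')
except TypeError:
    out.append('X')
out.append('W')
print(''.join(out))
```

Execution trace: 'U' (try body) → 'C' (inner except Exception) → 'L' (try body, no exception) → 'W' (after the try/except). Output: UCLW

Answer: UCLW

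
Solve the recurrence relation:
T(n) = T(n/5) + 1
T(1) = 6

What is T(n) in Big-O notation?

Each step divides n by 5 and adds 1. After log_5(n) steps we reach T(1)=6. So T(n) = 1·log_5(n) + 6 = O(log n).

Answer: O(log n)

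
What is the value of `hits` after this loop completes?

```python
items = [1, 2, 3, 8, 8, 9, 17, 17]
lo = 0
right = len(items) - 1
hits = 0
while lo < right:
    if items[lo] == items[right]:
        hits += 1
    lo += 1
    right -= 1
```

Count matching pairs from ends
`hits` takes the values: 0 → 1

Answer: 1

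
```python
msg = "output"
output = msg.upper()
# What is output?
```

Trace:
`msg = "output"` → msg = 'output'
`output = msg.upper()` → output = 'OUTPUT'
So output = 'OUTPUT'

Answer: 'OUTPUT'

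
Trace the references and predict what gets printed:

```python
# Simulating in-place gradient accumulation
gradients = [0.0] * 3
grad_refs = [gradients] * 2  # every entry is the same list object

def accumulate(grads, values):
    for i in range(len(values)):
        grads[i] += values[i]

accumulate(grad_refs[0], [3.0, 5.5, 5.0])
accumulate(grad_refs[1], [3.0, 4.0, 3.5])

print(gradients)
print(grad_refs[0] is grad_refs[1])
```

Key concept: gradient accumulation aliasing.
Step by step:
`gradients = [0.0] * 3` → gradients = [0.0, 0.0, 0.0]
`grad_refs = [gradients] * 2` → grad_refs = [[0.0, 0.0, 0.0], [0.0, 0.0, 0.0]]
`accumulate(grad_refs[0], [3.0, 5.5, 5.0])` → gradients = [3.0, 5.5, 5.0]; grad_refs = [[3.0, 5.5, 5.0], [3.0, 5.5, 5.0]]
`accumulate(grad_refs[1], [3.0, 4.0, 3.5])` → gradients = [6.0, 9.5, 8.5]; grad_refs = [[6.0, 9.5, 8.5], [6.0, 9.5, 8.5]]
`print(gradients)` → prints [6.0, 9.5, 8.5]
`print(grad_refs[0] is grad_refs[1])` → prints True

Answer:
[6.0, 9.5, 8.5]
True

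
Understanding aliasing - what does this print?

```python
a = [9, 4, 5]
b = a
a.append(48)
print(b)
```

Key concept: basic list aliasing.
Step by step:
`a = [9, 4, 5]` → a = [9, 4, 5]
`b = a` → b = [9, 4, 5] (same object as a)
`a.append(48)` → a = [9, 4, 5, 48] (same object as b); b = [9, 4, 5, 48] (same object as a)
`print(b)` → prints [9, 4, 5, 48]

Answer: [9, 4, 5, 48]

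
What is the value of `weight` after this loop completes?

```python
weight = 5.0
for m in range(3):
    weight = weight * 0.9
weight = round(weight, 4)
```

Exponential decay: 5.0 * 0.9^3
`weight` takes the values: 5.0 → 4.5 → 4.05 → 3.645

Answer: 3.645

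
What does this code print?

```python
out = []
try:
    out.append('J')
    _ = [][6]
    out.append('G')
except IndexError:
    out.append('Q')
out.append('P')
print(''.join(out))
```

Execution trace: 'J' (try body) → 'Q' (except IndexError) → 'P' (after the try/except). Output: JQP

Answer: JQP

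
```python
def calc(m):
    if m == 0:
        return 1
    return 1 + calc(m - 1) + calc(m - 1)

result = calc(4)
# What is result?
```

calc(m) = 1 + 2·calc(m-1), calc(0)=1. Closed form: (1+1)·2^4 - 1 = 31.

Answer: 31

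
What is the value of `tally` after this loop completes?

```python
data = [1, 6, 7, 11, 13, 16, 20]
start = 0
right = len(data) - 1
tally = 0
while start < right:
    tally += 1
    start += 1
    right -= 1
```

Iterations until pointers meet (list length 7)
`tally` takes the values: 0 → 1 → 2 → 3

Answer: 3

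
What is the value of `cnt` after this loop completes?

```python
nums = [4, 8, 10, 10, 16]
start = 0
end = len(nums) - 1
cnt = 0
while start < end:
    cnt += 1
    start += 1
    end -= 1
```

Iterations until pointers meet (list length 5)
`cnt` takes the values: 0 → 1 → 2

Answer: 2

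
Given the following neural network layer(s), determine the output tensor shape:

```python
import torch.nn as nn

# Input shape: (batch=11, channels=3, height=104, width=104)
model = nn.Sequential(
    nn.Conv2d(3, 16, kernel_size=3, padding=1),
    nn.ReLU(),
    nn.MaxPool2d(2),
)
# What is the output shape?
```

Input: (11, 3, 104, 104) -> after Conv2d: (11, 16, 104, 104) -> after ReLU: (11, 16, 104, 104) -> Output: (11, 16, 52, 52)

Answer: (11, 16, 52, 52)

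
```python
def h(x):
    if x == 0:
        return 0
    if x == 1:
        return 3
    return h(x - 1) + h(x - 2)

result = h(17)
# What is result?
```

Build up from base cases: h(0)=0, h(1)=3, h(2)=3, h(3)=6, h(4)=9, h(5)=15, h(6)=24, ..., h(17)=4791

Answer: 4791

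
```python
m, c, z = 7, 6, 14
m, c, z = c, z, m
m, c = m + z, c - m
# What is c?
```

Trace:
`m, c, z = 7, 6, 14` → m = 7; c = 6; z = 14
`m, c, z = c, z, m` → m = 6; c = 14; z = 7
`m, c = m + z, c - m` → m = 13; c = 8
So c = 8

Answer: 8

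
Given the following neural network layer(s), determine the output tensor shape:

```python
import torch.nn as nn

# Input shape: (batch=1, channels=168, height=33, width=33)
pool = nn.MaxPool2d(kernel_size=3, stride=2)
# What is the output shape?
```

Input: (1, 168, 33, 33) -> Output: (1, 168, 16, 16)

Answer: (1, 168, 16, 16)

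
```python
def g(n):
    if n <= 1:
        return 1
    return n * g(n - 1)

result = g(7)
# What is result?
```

g(7) = 7 * 6 * 5 * 4 * 3 * 2 * 1 = 5040

Answer: 5040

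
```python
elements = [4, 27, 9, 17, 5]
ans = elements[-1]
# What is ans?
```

Trace:
`elements = [4, 27, 9, 17, 5]` → elements = [4, 27, 9, 17, 5]
`ans = elements[-1]` → ans = 5
So ans = 5

Answer: 5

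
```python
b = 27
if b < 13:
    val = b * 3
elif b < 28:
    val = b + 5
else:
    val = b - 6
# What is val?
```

Trace:
`b = 27` → b = 27
`if b < 13: ...` → b < 13 is False, b < 28 is True → val = 32
So val = 32

Answer: 32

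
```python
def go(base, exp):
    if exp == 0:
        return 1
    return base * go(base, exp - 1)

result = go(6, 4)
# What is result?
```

go(6, 4) = 6 * 6 * 6 * 6 = 1296

Answer: 1296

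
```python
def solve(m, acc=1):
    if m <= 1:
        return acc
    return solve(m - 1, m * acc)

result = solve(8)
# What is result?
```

Accumulator trace (n, acc): (8, 1) -> (7, 8) -> (6, 56) -> (5, 336) -> (4, 1680) -> (3, 6720) -> (2, 20160) -> (1, 40320) -> return 40320

Answer: 40320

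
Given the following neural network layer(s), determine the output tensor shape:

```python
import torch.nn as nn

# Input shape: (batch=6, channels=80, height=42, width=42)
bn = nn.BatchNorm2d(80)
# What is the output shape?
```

Input: (6, 80, 42, 42) -> Output: (6, 80, 42, 42)

Answer: (6, 80, 42, 42)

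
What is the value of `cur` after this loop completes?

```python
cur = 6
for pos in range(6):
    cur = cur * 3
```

Multiply by 3, 6 times: 6 * 3^6 = 4374
`cur` takes the values: 6 → 18 → 54 → 162 → 486 → 1458 → 4374

Answer: 4374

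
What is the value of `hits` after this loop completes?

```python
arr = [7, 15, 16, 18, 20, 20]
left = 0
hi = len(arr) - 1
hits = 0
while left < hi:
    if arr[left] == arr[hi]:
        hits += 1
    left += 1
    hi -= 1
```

Count matching pairs from ends
`hits` takes the values: 0

Answer: 0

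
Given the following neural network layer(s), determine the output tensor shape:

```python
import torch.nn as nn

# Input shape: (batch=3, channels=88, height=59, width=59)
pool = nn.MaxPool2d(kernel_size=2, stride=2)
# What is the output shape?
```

Input: (3, 88, 59, 59) -> Output: (3, 88, 29, 29)

Answer: (3, 88, 29, 29)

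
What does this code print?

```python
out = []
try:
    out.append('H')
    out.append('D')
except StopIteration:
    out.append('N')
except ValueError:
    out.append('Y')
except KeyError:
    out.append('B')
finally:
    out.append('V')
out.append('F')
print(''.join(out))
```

Execution trace: 'H' (try body) → 'D' (try body, no exception) → 'V' (finally) → 'F' (after the try/except). Output: HDVF

Answer: HDVF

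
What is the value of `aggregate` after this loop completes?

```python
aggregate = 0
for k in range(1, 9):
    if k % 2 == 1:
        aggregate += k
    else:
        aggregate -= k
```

Add odd, subtract even
`aggregate` takes the values: 0 → 1 → -1 → 2 → -2 → 3 → -3 → 4 → -4

Answer: -4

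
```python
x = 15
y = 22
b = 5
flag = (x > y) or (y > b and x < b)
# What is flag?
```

Trace:
`x = 15` → x = 15
`y = 22` → y = 22
`b = 5` → b = 5
`flag = (x > y) or (y > b and x < b)` → flag = False
So flag = False

Answer: False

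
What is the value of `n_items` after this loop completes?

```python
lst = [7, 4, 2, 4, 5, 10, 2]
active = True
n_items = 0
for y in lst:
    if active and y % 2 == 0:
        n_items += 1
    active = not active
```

Count even values at even positions
`n_items` takes the values: 0 → 1 → 2

Answer: 2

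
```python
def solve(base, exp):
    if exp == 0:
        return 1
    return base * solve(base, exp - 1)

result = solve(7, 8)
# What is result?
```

solve(7, 8) = 7 * 7 * 7 * 7 * 7 * 7 * 7 * 7 = 5764801

Answer: 5764801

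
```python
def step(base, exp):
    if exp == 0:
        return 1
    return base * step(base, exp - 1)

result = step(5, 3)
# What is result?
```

step(5, 3) = 5 * 5 * 5 = 125

Answer: 125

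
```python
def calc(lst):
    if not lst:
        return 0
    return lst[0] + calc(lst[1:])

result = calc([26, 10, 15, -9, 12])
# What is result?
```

26 + 10 + 15 + (-9) + 12 + 0 = 54

Answer: 54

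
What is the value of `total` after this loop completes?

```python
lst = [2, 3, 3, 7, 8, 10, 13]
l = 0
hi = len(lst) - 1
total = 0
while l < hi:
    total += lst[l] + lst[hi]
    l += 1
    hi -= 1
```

Sum of pairs from ends
`total` takes the values: 0 → 15 → 28 → 39

Answer: 39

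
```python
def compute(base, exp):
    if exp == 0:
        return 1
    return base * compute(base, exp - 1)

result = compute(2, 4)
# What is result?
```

compute(2, 4) = 2 * 2 * 2 * 2 = 16

Answer: 16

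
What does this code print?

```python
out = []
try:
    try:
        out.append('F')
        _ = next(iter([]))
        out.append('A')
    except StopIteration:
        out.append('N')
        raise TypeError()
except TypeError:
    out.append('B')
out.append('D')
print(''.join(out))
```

Execution trace: 'F' (inner try body) → 'N' (inner except StopIteration) → 'B' (outer except TypeError) → 'D' (after the try/except). Output: FNBD

Answer: FNBD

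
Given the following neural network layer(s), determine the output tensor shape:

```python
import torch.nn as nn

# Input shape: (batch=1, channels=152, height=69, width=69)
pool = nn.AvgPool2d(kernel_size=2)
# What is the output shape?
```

Input: (1, 152, 69, 69) -> Output: (1, 152, 34, 34)

Answer: (1, 152, 34, 34)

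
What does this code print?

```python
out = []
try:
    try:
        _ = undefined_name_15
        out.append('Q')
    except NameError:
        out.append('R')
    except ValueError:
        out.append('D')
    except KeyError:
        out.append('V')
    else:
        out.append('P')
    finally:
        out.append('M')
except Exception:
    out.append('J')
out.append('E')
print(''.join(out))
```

Execution trace: 'R' (inner except NameError) → 'M' (inner finally) → 'E' (after the try/except). Output: RME

Answer: RME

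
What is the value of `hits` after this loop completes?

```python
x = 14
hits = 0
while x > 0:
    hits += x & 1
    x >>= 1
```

Count set bits in 14 (binary: 0b1110)
`hits` takes the values: 0 → 1 → 2 → 3

Answer: 3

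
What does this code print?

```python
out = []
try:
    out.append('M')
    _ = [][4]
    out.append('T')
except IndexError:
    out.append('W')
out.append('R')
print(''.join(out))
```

Execution trace: 'M' (try body) → 'W' (except IndexError) → 'R' (after the try/except). Output: MWR

Answer: MWR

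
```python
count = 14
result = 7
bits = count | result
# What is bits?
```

Trace:
`count = 14` → count = 14
`result = 7` → result = 7
`bits = count | result` → bits = 15
So bits = 15

Answer: 15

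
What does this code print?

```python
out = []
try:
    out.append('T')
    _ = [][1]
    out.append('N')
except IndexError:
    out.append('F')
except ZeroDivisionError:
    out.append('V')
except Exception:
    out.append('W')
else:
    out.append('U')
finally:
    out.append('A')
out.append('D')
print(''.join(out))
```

Execution trace: 'T' (try body) → 'F' (except IndexError) → 'A' (finally) → 'D' (after the try/except). Output: TFAD

Answer: TFAD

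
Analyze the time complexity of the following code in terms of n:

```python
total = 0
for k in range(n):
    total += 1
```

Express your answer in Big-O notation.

Each loop level contributes: n. Multiplying the contributions gives O(n).

Answer: O(n)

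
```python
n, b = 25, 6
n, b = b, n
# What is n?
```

Trace:
`n, b = 25, 6` → n = 25; b = 6
`n, b = b, n` → n = 6; b = 25
So n = 6

Answer: 6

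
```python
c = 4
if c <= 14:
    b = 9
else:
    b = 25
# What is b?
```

Trace:
`c = 4` → c = 4
`if c <= 14: ...` → c <= 14 is True → b = 9
So b = 9

Answer: 9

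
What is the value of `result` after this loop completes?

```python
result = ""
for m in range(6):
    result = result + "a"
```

Repeat 'a' 6 times
`result` takes the values: "" → "a" → "aa" → "aaa" → "aaaa" → "aaaaa" → "aaaaaa"

Answer: "aaaaaa"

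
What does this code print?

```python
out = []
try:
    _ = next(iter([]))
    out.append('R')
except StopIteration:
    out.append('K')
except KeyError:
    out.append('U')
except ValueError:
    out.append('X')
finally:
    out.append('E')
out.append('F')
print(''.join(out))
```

Execution trace: 'K' (except StopIteration) → 'E' (finally) → 'F' (after the try/except). Output: KEF

Answer: KEF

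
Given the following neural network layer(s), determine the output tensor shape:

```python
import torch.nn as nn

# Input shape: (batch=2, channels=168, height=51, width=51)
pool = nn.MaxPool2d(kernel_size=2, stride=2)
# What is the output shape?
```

Input: (2, 168, 51, 51) -> Output: (2, 168, 25, 25)

Answer: (2, 168, 25, 25)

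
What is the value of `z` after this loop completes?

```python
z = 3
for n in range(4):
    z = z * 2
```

Multiply by 2, 4 times: 3 * 2^4 = 48
`z` takes the values: 3 → 6 → 12 → 24 → 48

Answer: 48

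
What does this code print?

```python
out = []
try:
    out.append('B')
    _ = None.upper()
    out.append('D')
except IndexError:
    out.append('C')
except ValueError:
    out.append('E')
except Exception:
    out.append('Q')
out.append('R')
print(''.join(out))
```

Execution trace: 'B' (try body) → 'Q' (except Exception) → 'R' (after the try/except). Output: BQR

Answer: BQR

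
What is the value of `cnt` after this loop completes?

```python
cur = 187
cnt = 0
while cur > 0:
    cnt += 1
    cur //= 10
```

Count digits by repeated division by 10
`cnt` takes the values: 0 → 1 → 2 → 3

Answer: 3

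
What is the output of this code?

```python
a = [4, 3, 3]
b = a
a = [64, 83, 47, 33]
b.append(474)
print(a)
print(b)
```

Key concept: rebinding vs mutation: a is rebound to a new list, b still points at the original.
Step by step:
`a = [4, 3, 3]` → a = [4, 3, 3]
`b = a` → b = [4, 3, 3] (same object as a)
`a = [64, 83, 47, 33]` → a = [64, 83, 47, 33]
`b.append(474)` → b = [4, 3, 3, 474]
`print(a)` → prints [64, 83, 47, 33]
`print(b)` → prints [4, 3, 3, 474]

Answer:
[64, 83, 47, 33]
[4, 3, 3, 474]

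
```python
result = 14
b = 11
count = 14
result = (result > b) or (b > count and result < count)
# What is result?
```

Trace:
`result = 14` → result = 14
`b = 11` → b = 11
`count = 14` → count = 14
`result = (result > b) or (b > count and result < count)` → result = True
So result = True

Answer: True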